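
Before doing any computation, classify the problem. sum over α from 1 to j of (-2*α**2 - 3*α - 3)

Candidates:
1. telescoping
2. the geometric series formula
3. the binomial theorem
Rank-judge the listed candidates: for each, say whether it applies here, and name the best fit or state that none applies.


Technique: no special technique — no ratio, no shift structure, no binomial pattern: sum the constant-multiple powers of α with known formulas.
- telescoping: writing out consecutive terms as given produces no pairwise cancellation.
- the geometric series formula — consecutive terms are not related by a fixed multiplier.
- the binomial theorem — there is no pair of bases whose matched powers would reassemble into a single binomial power.


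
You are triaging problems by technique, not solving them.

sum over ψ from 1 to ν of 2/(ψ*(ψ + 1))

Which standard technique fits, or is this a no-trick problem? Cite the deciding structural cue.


Best approach: telescoping — the denominator's roots in 2/(ψ*(ψ + 1)) sit an integer apart: decomposition produces a self-cancelling chain.


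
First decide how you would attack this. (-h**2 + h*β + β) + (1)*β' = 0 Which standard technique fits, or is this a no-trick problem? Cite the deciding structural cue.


Diagnosis: a linear integrating factor — the unknown enters only to the first power against a nonzero forcing term — the integrating-factor template applies directly.


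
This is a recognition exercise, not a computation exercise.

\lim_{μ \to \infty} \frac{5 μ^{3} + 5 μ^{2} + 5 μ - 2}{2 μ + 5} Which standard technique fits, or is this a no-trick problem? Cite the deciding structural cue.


Best approach: dominant-term comparison — growth-rate triage: the leading powers of μ decide the limit, everything else is noise. l'Hôpital's at-infinity variant applies to the expression viewed as a single quotient; the leading-term comparison is the direct route.


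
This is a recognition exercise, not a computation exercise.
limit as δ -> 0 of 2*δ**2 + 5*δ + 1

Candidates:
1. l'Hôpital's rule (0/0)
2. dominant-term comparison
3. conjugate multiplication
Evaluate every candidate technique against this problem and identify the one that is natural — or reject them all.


Technique: no special technique — no vanishing denominator and no indeterminate clash at the point — evaluation is immediate.
- l'Hôpital's rule (0/0) — evaluation at the point is determinate, so the rule has nothing to repair.
- dominant-term comparison: this is not a rational comparison of growth rates at infinity.
- conjugate multiplication — no difference of divergent radicals appears, so rationalizing has nothing to cancel.


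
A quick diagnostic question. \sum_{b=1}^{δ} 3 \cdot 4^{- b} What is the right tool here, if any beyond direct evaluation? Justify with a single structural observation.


Best approach: the geometric series formula — consecutive terms stand in a fixed index-free ratio — the geometric sum formula closes it.


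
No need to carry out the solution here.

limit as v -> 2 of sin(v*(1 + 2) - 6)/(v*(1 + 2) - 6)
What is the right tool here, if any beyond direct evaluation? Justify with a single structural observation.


Technique: l'Hôpital's rule (0/0) — substituting 2 gives 0 over 0; differentiate top and bottom once and re-evaluate. A first-order expansion at the point is an equally standard path; the rule packages it.


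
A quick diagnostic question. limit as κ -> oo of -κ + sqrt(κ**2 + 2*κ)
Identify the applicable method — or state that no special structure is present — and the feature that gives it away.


Verdict: conjugate multiplication — both pieces blow up but their difference is finite; the conjugate trick rationalizes sqrt(κ**2 + 2*κ) - κ.


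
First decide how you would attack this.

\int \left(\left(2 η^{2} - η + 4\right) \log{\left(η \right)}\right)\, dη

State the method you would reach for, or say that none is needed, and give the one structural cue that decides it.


Diagnosis: integration by parts — with u = \log{\left(η \right)} the logarithm disappears after one differentiation, leaving a power-rule integral.


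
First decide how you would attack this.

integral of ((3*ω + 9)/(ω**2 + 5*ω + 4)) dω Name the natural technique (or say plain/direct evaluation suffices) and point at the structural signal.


Method: partial fractions — ω**2 + 5*ω + 4 splits into linear pieces, so the quotient is a sum of simple fractions — decompose before integrating.


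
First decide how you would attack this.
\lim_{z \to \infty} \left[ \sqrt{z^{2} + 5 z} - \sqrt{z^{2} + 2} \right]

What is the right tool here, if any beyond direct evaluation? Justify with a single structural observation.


Best approach: conjugate multiplication — \sqrt{z^{2} + 5 z} and \sqrt{z^{2} + 2} both blow up, but their difference is tame once the conjugate rationalizes it.


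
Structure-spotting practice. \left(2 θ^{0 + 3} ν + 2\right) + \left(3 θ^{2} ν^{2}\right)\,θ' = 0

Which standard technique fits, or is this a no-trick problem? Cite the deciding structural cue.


Best approach: the exact-equation method — the mixed-partials test passes for (2 θ^{0 + 3} ν + 2) and 3 θ^{2} ν^{2}, so a potential function exists as presented.


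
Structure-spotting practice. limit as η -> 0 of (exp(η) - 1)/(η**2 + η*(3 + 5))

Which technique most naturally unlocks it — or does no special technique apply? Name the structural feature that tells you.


Verdict: l'Hôpital's rule (0/0) — both numerator and denominator vanish at 0: the genuine 0/0 indeterminate that l'Hôpital exists for. One could equally expand both pieces locally and compare leading terms; the rule does that in one stroke.


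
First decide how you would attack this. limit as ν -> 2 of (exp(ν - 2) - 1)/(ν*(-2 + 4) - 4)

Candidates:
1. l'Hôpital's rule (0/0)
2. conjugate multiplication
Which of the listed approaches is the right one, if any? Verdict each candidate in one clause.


Best approach: l'Hôpital's rule (0/0) — the 0/0 form at 2 is the signature situation for l'Hôpital's rule. Expanding numerator and denominator to first order gives the same value — the rule automates exactly that.
- l'Hôpital's rule (0/0): applies; the problem has the shape this method handles.
- conjugate multiplication: the conjugate move applies to radical differences, which this is not.


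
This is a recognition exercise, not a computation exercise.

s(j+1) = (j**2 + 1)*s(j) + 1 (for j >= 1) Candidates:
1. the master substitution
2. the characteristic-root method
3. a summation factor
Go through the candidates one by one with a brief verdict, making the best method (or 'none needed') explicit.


Diagnosis: a summation factor — normalize by the running product of j**2 + 1: the left side becomes a difference, and differences sum.
- the master substitution — the recursive argument is a shift of the index, not a fixed fraction of it.
- the characteristic-root method: the coefficients change with the index, which the root method cannot absorb.
- a summation factor — applicable, and directly so.


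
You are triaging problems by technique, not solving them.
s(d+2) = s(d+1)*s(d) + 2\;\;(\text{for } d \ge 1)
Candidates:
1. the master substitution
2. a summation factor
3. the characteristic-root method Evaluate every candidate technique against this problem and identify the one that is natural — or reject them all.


Verdict: no special technique — the map from one term to the next is curved, not linear, so linear closed-form machinery does not attach.
- the master substitution — the recursion steps by a constant offset, so exponential reindexing is pointless.
- a summation factor: the recursion is nonlinear — outside the first-order linear family a summation factor addresses.
- the characteristic-root method — the recursion is nonlinear in the sequence values, so no linear-modes ansatz applies.


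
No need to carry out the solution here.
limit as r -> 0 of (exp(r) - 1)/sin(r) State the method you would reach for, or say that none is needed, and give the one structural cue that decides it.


Technique: l'Hôpital's rule (0/0) — both numerator and denominator vanish at 0: the genuine 0/0 indeterminate that l'Hôpital exists for. The standard small-argument limits would also carry it; the rule is the systematic route.


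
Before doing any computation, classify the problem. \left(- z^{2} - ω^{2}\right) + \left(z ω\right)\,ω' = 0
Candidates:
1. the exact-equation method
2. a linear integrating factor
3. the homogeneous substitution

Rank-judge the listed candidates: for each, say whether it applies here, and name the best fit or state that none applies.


Verdict: the homogeneous substitution — solved for the derivative, the right side is unchanged under scaling z and ω together — it depends only on the ratio ω/z, so substitute a single ratio variable. A Bernoulli substitution is a fair alternative on this equation directly; the homogeneous reading takes it as given.
- the exact-equation method: the mixed partial derivatives differ, so the left side is not a total differential.
- a linear integrating factor: the unknown enters nonlinearly (through a power, a denominator, or a transcendental function), which the linear integrating-factor recipe cannot absorb as-is — any repair would come from a preliminary substitution, not the factor.
- the homogeneous substitution — yes — fits the structure here.


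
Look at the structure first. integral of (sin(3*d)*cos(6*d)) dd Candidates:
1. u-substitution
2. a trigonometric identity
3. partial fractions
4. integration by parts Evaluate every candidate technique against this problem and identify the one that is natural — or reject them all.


Verdict: a trigonometric identity — two sinusoids at different rates multiply in sin(3*d)*cos(6*d); the product-to-sum identity uncouples them.
- u-substitution: no subexpression of the integrand serves as a whole-integral substitution inner — individual terms may offer their own, but none carries its derivative as a factor of the full integrand; a working change of variable would have to be constructed from outside the expression.
- a trigonometric identity — yes, a natural case for it.
- partial fractions: there is no rational-function structure to decompose.
- integration by parts — not the natural route: no polynomial-kernel product appears — a recursive parts reduction of the trigonometric product exists, but the identity rewrite is direct.


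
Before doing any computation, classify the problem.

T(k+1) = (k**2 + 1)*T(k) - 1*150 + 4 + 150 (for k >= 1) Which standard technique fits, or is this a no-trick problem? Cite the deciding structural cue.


Verdict: a summation factor — because the multiplier k**2 + 1 is index-dependent, divide through by its running product and sum the resulting differences.


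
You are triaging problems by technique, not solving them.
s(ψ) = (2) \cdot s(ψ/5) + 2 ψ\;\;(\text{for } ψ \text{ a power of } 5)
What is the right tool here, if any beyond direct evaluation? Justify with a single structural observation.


Technique: the master substitution — the argument shrinks by the factor 5, so measure the index on a logarithmic scale and the recursion becomes a shift.


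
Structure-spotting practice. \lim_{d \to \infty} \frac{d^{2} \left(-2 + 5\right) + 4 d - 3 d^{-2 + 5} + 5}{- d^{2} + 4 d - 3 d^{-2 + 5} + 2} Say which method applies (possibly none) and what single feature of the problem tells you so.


Technique: dominant-term comparison — divide through by the highest power of d; every lower-order term dies and the dominant terms decide the limit. As a single quotient, the ∞/∞ shape would yield to repeated differentiation as well — the growth comparison gets there in one look.


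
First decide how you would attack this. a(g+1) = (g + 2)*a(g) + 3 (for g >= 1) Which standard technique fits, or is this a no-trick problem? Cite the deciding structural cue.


Diagnosis: a summation factor — first-order linear but the coefficient g + 2 moves with the index — divide by the cumulative product and telescope.


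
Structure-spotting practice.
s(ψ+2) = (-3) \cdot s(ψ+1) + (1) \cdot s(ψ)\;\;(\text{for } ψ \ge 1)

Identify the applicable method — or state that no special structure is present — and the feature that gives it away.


Method: the characteristic-root method — fixed numeric weights on consecutive terms and no forcing term added: the root method in its home territory.


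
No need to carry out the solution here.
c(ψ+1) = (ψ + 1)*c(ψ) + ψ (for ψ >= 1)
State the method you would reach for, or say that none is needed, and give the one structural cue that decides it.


Technique: a summation factor — one-term recursion with variable weight ψ + 1 is solved by product normalization, not by root-finding.


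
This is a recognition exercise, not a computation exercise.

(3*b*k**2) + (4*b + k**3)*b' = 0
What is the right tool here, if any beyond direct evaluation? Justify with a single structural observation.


Best approach: the exact-equation method — the compatibility test passes: the b-derivative of 3*b*k**2 matches the k-derivative of 4*b + k**3, so integrate a potential.


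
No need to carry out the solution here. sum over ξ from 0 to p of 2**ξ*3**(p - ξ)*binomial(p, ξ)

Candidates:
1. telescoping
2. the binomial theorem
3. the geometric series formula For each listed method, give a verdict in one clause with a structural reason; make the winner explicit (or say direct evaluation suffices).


Best approach: the binomial theorem — terms weighting binomial(p, ξ) against matched powers of 2 and 3 reassemble into (2 + 3)^p by the binomial theorem.
- telescoping — neither a shifted-difference shape nor integer-spaced poles are present.
- the binomial theorem: yes — fits the structure here.
- the geometric series formula: dividing successive terms gives an index-dependent quantity, not a constant.


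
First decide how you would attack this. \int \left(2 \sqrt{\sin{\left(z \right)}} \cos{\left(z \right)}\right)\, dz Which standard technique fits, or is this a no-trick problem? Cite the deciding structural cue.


Best approach: u-substitution — collected, the integrand has one factor that is, up to a constant, the derivative of an inner expression the rest depends on — substitute for that inner expression.


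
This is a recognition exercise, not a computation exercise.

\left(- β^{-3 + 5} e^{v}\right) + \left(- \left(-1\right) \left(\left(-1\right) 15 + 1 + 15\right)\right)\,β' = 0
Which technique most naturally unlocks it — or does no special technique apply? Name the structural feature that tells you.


Best approach: separation of variables — one side of the product carries the independent variable, the other the unknown — the textbook separation shape.


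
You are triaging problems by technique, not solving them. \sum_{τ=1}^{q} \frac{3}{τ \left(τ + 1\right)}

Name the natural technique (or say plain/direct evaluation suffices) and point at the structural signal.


Diagnosis: telescoping — after splitting \frac{3}{τ \left(τ + 1\right)} into partial fractions, the pieces are shifted copies of one function and cancel telescopically.


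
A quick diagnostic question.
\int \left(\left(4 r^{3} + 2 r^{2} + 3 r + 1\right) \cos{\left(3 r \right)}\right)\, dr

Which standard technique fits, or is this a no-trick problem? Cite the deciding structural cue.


Method: integration by parts — 4 r^{3} + 2 r^{2} + 3 r + 1 dies after finitely many derivatives while \cos{\left(3 r \right)} cycles under integration — the tabular/parts setup.


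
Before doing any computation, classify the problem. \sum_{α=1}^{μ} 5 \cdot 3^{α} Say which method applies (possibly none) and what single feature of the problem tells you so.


Method: the geometric series formula — check a ratio of consecutive terms: it is 3, independent of the index, so the geometric formula closes the sum.


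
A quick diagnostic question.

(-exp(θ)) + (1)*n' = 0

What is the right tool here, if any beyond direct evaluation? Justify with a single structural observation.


Best approach: no special technique — solved for the derivative, no n appears — this is antidifferentiation in θ wearing ODE clothing.


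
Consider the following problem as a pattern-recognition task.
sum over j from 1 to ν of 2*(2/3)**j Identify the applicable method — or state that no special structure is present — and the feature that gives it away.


Best approach: the geometric series formula — term-over-term division gives 2/3 every time — index-free ratio, geometric sum formula applies.


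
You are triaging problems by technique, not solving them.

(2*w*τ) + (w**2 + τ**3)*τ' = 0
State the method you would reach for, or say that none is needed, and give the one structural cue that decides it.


Diagnosis: the exact-equation method — take the mixed partials of 2*w*τ and w**2 + τ**3: they are equal, which certifies an exact differential.


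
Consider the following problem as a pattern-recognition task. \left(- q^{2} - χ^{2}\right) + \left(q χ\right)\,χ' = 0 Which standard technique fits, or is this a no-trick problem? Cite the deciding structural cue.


Method: the homogeneous substitution — the slope's numerator and denominator have matching total degree, so it depends only on χ/q and the ratio substitution collapses it. This doubles as a Bernoulli equation in the unknown as written; the homogeneous route needs no setup at all.


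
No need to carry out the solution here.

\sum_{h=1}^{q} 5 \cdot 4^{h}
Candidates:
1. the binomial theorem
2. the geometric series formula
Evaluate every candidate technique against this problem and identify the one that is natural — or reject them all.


Best approach: the geometric series formula — the ratio of consecutive terms is the constant 4, independent of the index — a geometric sum.
- the binomial theorem: there is no pair of bases whose matched powers would reassemble into a single binomial power.
- the geometric series formula — yes — fits the structure here.


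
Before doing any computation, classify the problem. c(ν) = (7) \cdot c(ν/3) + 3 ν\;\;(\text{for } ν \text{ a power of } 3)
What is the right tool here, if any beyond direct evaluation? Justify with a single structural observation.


Verdict: the master substitution — treat m = log base 3 of ν as the new clock: one recursion step advances m by one while ν scales by 3.


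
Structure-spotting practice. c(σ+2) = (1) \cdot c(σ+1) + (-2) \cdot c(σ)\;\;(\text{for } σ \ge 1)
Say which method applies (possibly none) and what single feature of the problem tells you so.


Verdict: the characteristic-root method — every coefficient is a fixed number and the forcing is zero — substitute r^σ and read off the root equation.


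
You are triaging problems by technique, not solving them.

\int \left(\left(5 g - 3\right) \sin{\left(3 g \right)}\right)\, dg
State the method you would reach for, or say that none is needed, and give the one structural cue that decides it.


Method: integration by parts — a polynomial factor 5 g - 3 multiplies \sin{\left(3 g \right)}; differentiating 5 g - 3 lowers its degree while \sin{\left(3 g \right)} integrates cleanly, so parts wins.


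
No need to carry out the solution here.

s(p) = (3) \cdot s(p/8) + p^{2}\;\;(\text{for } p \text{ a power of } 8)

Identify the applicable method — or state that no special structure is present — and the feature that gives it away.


Best approach: the master substitution — treat m = log base 8 of p as the new clock: one recursion step advances m by one while p scales by 8.


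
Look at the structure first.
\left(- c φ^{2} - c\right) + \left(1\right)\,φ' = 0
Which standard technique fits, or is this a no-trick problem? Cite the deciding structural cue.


Method: separation of variables — one side of the product carries the independent variable, the other the unknown — the textbook separation shape.


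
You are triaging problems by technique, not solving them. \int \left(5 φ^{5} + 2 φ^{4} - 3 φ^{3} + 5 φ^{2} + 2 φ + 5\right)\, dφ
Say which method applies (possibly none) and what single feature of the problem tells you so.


Verdict: no special technique — the integrand is a sum of constant multiples of powers of φ — integrate term by term.


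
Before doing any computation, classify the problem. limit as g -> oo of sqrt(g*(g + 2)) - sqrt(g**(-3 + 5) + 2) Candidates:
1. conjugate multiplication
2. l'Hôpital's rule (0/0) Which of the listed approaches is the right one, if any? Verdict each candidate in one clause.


Best approach: conjugate multiplication — two divergent pieces with a minus sign between them and a radical in the mix: rationalize sqrt(g*(g + 2)) - sqrt(g**(-3 + 5) + 2) before any limit law applies.
- conjugate multiplication: a fit — the right tool for this form.
- l'Hôpital's rule (0/0) — the expression is a difference driving to ∞ − ∞, not a 0/0 quotient — there is no ratio for the rule to differentiate.


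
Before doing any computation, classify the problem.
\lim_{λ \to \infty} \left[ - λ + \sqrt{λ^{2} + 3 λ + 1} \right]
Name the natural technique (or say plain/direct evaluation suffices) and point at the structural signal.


Diagnosis: conjugate multiplication — an infinity-minus-infinity difference with a surviving radical — multiply by the conjugate to cancel the divergence.


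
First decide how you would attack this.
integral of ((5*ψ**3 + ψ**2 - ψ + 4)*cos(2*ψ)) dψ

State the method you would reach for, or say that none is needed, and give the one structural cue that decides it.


Technique: integration by parts — a polynomial factor 5*ψ**3 + ψ**2 - ψ + 4 multiplies cos(2*ψ); differentiating 5*ψ**3 + ψ**2 - ψ + 4 lowers its degree while cos(2*ψ) integrates cleanly, so parts wins.


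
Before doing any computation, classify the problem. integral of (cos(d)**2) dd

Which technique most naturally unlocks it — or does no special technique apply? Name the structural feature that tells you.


Diagnosis: a trigonometric identity — cos(d)**2 is the textbook power-reduction case — identities first, antiderivatives second.


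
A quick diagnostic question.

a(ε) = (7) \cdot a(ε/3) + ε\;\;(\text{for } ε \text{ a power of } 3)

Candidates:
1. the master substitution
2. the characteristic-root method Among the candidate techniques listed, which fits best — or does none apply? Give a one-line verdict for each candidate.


Verdict: the master substitution — treat m = log base 3 of ε as the new clock: one recursion step advances m by one while ε scales by 3.
- the master substitution — a fit — the right tool for this form.
- the characteristic-root method: the recursion divides its index rather than shifting it — outside the constant-shift family the root method covers.


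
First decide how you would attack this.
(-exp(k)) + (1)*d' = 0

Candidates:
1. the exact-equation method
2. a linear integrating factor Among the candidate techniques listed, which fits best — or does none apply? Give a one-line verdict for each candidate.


Technique: no special technique — the slope is a pure function of k; integrate both sides and be done.
- the exact-equation method — the unknown never enters the equation — exactness holds emptily, with nothing for the method to add.
- a linear integrating factor: the linear template holds only trivially here (the unknown is absent, so the coefficient is zero) — the method is not the natural label.


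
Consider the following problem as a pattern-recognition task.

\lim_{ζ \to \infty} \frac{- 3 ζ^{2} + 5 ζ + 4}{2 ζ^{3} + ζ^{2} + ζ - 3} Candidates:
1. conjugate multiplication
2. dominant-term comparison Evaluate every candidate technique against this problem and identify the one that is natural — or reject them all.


Technique: dominant-term comparison — divide through by the highest power of ζ; every lower-order term dies and the dominant terms decide the limit.
- conjugate multiplication: no divergent radical difference is present for a conjugate pair to cancel.
- dominant-term comparison — applicable, and directly so.


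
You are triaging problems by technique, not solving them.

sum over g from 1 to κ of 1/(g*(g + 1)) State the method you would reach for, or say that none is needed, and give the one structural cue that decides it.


Diagnosis: telescoping — after splitting 1/(g*(g + 1)) into partial fractions, the pieces are shifted copies of one function and cancel telescopically.


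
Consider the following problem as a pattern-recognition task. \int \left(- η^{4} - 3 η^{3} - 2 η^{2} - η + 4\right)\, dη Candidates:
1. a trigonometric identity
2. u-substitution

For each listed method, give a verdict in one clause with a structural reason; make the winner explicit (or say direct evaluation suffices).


Technique: no special technique — every term is a constant multiple of a power of η; term-wise power-rule integration needs no preliminary transformation.
- a trigonometric identity: with no trigonometric functions present, identity rewriting has no target.
- u-substitution — any workable substitution here is cosmetic — the integrand is already in directly integrable form.


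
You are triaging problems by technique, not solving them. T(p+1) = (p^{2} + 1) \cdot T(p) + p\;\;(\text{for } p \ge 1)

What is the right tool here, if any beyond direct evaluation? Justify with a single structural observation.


Method: a summation factor — the coefficient p^{2} + 1 drifts with the index, so no fixed root exists; normalizing by the cumulative product telescopes it.


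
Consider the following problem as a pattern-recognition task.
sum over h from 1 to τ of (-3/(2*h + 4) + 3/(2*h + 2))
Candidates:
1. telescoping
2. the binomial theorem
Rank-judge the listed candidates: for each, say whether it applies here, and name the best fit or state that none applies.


Best approach: telescoping — difference-of-shifts structure (each term adds 3/(2*h + 2), then subtracts its one-index-advanced value, which the following term adds back) leaves only the first and last pieces standing.
- telescoping — applies; the problem has the shape this method handles.
- the binomial theorem — there is no pair of bases whose matched powers would reassemble into a single binomial power.


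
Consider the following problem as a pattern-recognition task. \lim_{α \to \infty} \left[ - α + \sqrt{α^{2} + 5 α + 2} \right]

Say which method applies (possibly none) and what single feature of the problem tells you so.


Diagnosis: conjugate multiplication — \sqrt{α^{2} + 5 α + 2} and α both blow up, but their difference is tame once the conjugate rationalizes it.


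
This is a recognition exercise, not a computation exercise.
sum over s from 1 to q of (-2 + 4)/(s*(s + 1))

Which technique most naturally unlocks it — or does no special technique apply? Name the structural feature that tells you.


Method: telescoping — the denominator's roots in (-2 + 4)/(s*(s + 1)) sit an integer apart: decomposition produces a self-cancelling chain.


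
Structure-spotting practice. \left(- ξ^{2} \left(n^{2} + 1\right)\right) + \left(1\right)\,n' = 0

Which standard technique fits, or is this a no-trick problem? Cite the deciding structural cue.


Method: separation of variables — one side of the product carries the independent variable, the other the unknown — the textbook separation shape.


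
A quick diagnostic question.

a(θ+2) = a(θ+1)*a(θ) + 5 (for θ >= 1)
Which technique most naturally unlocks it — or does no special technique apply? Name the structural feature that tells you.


Technique: no special technique — each new value is a nonlinear function of earlier ones — scaling arguments and superposition both fail.


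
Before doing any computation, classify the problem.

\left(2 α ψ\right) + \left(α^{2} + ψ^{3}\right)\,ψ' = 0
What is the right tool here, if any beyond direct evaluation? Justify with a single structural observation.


Verdict: the exact-equation method — check exactness first: here it holds (2 α ψ, α^{2} + ψ^{3} have matching cross partials), so no integrating factor is needed.


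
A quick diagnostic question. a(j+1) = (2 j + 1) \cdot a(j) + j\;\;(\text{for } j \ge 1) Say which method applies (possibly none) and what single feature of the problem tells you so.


Technique: a summation factor — one-term recursion with variable weight 2 j + 1 is solved by product normalization, not by root-finding.


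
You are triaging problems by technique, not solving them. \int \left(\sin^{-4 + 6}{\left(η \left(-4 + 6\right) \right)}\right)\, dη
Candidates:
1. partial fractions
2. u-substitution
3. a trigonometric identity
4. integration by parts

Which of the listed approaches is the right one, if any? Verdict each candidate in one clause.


Technique: a trigonometric identity — reduce \sin^{-4 + 6}{\left(η \left(-4 + 6\right) \right)} with the power-reduction formula and the integral becomes first-degree trigonometry.
- partial fractions — there is no rational-function structure to decompose.
- u-substitution — no subexpression of the integrand pairs with its own derivative as a factor — individual terms may offer their own substitutions, but any change of variable covering the whole integral would have to be constructed from outside the expression.
- a trigonometric identity — applies; the problem has the shape this method handles.
- integration by parts: not the natural route: no polynomial-kernel product appears — a recursive parts reduction of the trigonometric product exists, but the identity rewrite is direct.


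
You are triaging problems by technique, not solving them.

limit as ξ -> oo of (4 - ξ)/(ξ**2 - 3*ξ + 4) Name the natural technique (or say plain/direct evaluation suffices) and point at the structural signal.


Technique: dominant-term comparison — as ξ grows, only the highest-degree terms matter — compare leading terms and read the limit off. As a single quotient, the ∞/∞ shape would yield to repeated differentiation as well — the growth comparison gets there in one look.


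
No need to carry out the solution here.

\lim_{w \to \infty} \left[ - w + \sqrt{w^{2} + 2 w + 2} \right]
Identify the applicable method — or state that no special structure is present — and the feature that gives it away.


Best approach: conjugate multiplication — both pieces blow up but their difference is finite; the conjugate trick rationalizes \sqrt{w^{2} + 2 w + 2} - w.


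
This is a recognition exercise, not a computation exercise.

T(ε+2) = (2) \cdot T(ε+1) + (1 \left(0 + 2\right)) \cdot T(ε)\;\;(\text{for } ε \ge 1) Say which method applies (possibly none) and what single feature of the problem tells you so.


Best approach: the characteristic-root method — the recurrence treats every index alike (constant coefficients, no forcing) — precisely the regime where r^ε trials close it.


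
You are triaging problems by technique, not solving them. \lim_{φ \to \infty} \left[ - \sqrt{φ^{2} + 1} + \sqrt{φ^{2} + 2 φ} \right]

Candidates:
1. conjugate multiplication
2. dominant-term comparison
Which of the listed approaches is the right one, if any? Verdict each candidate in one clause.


Verdict: conjugate multiplication — divergence minus divergence hides a finite answer — expose it by pairing \sqrt{φ^{2} + 2 φ} - \sqrt{φ^{2} + 1} with its conjugate.
- conjugate multiplication — yes — fits the structure here.
- dominant-term comparison — leading-power comparison does not apply to this form.


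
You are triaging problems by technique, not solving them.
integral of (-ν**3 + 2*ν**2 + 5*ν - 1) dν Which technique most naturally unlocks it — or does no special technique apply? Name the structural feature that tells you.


Verdict: no special technique — the integrand is a sum of constant multiples of powers of ν — integrate term by term.


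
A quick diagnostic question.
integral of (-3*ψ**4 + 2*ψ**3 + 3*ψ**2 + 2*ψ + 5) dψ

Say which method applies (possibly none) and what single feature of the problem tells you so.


Technique: no special technique — every term is a constant multiple of a power of ψ; term-wise power-rule integration needs no preliminary transformation.


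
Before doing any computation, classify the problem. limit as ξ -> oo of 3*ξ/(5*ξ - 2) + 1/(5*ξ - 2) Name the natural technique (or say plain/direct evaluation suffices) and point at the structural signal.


Verdict: dominant-term comparison — at large ξ only the top-degree terms survive; compare the leading terms and the limit falls out. Viewed as a single quotient this is an ∞/∞ form — an at-infinity application of l'Hôpital's rule would also resolve it; comparing leading growth reads the answer without differentiating.


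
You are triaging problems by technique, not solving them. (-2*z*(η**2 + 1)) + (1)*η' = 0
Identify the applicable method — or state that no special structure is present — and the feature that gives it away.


Technique: separation of variables — one side of the product carries the independent variable, the other the unknown — the textbook separation shape.


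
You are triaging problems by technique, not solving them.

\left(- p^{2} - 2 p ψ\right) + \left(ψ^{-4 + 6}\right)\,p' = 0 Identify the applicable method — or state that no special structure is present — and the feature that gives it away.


Method: the homogeneous substitution — the slope's numerator and denominator share total degree; set v = p/ψ and the equation drops to separable form. A Bernoulli substitution is a fair alternative on this equation directly; the homogeneous reading takes it as given.


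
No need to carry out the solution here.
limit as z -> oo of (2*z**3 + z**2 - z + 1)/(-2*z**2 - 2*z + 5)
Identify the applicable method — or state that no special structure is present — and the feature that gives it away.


Method: dominant-term comparison — at large z only the top-degree terms survive; compare the leading terms and the limit falls out. Viewed as a single quotient this is an ∞/∞ form — an at-infinity application of l'Hôpital's rule would also resolve it; comparing leading growth reads the answer without differentiating.


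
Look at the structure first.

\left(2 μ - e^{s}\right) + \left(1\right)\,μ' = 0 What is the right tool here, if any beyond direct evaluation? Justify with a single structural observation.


Method: a linear integrating factor — μ appears only to the first power with coefficient 2 — the classic integrating-factor setup.


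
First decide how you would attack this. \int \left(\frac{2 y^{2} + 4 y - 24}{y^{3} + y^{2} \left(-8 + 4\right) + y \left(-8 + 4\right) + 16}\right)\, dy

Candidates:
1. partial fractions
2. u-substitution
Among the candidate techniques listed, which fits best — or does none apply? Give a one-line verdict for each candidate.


Best approach: partial fractions — once (y^{3} + y^{2} \left(-8 + 4\right) + y \left(-8 + 4\right) + 16) is factored, each root contributes a simple-fraction term; integrate them one at a time.
- partial fractions — a fit — the right tool for this form.
- u-substitution: no subexpression of the integrand serves as a whole-integral substitution inner — individual terms may offer their own, but none carries its derivative as a factor of the full integrand; a working change of variable would have to be constructed from outside the expression.


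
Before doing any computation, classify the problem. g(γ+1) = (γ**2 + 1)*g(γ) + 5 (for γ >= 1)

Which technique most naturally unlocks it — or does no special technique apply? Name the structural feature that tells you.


Method: a summation factor — the coefficient γ**2 + 1 drifts with the index, so no fixed root exists; normalizing by the cumulative product telescopes it.


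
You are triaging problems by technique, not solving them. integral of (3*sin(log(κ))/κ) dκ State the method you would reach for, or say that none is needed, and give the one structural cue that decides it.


Best approach: u-substitution — read it as f(log(κ)) times a constant multiple of d(log(κ)): one substitution, u = log(κ), finishes it.


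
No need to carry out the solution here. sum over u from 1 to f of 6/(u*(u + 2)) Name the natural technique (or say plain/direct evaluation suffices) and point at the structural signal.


Diagnosis: telescoping — the denominator's roots in 6/(u*(u + 2)) sit an integer apart: decomposition produces a self-cancelling chain.


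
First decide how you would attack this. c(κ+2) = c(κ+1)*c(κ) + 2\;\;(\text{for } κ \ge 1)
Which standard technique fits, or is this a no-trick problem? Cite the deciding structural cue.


Best approach: no special technique — the update rule curves (it is not linear in the unknown sequence), so no superposition-based closed form attaches — iterate or study it directly.


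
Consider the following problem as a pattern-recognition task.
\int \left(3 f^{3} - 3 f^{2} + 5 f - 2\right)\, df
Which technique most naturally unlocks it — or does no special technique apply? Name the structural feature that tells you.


Diagnosis: no special technique — a term-by-term power-rule job in f; no substitution or rearrangement earns its keep here.


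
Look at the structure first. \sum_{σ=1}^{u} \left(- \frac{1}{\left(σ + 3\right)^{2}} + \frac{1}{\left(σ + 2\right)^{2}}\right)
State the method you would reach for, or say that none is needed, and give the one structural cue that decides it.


Method: telescoping — this sum is a zipper: each term contributes \frac{1}{\left(σ + 2\right)^{2}} and removes the next index's value, which the following term puts back, closing term by term.


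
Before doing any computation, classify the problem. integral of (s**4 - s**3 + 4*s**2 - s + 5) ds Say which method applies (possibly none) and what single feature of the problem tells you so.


Verdict: no special technique — the integrand is a sum of constant multiples of powers of s — integrate term by term.


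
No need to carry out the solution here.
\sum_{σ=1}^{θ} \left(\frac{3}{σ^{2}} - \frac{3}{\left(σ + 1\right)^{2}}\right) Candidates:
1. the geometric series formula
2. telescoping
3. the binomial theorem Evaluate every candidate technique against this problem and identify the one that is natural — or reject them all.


Technique: telescoping — a difference of consecutive values of one function (\frac{3}{σ^{2}} at one index and the next) — telescoping by construction.
- the geometric series formula: the ratio of consecutive terms depends on the index.
- telescoping — a fit — the right tool for this form.
- the binomial theorem: the summand does not match any term pattern of an expanded binomial power.


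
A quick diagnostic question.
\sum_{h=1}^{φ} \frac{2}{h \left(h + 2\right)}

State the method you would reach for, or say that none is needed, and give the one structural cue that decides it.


Method: telescoping — poles of \frac{2}{h \left(h + 2\right)} differ by an integer, the telltale of a telescoping partial-fraction sum.


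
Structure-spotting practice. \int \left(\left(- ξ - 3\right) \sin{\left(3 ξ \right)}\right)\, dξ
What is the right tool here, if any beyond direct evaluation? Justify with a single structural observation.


Best approach: integration by parts — a polynomial factor - ξ - 3 multiplies \sin{\left(3 ξ \right)}; differentiating - ξ - 3 lowers its degree while \sin{\left(3 ξ \right)} integrates cleanly, so parts wins.
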